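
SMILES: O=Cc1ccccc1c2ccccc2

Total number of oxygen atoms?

1

The symbol for oxygen appears 1 time in the SMILES.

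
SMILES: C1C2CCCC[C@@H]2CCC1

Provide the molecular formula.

C10H18

Heavy atoms from the SMILES: 10 C.
Implicit hydrogens by atom environment:
  8 × C: 2 H each → 16
  2 × C: 1 H each → 2
  Total hydrogens = 18.
Molecular formula: C10H18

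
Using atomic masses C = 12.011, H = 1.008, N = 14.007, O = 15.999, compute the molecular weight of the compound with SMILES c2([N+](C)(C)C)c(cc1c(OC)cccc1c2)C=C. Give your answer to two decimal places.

242.34

Molecular formula: C16H20NO+.
M = 16×12.011 + 20×1.008 + 1×14.007 + 1×15.999 = 242.34 g/mol.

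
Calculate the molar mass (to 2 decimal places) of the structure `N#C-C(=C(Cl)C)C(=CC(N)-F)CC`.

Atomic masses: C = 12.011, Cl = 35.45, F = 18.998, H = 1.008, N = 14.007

Molecular formula: C9H12ClFN2.
M = 9×12.011 + 1×35.45 + 1×18.998 + 12×1.008 + 2×14.007 = 202.66 g/mol.

202.66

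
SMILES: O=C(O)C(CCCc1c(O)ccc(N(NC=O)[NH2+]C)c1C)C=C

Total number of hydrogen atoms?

Hydrogens are implicit in SMILES; fill each atom to its normal valence:
  4 × C: 2 H each → 8
  4 × C (aromatic): no H
  3 × C: 1 H each → 3
  2 × C: 3 H each → 6
  2 × C (aromatic): 1 H each → 2
  2 × O: 1 H each → 2
  2 × O: no H
  1 × C: no H
  1 × N (charge +1): 2 H
  1 × N: 1 H
  1 × N: no H
  Total hydrogens = 24.

24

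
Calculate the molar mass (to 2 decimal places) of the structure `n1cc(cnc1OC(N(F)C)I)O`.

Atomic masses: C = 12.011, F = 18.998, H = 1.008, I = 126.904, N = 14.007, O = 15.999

Molecular formula: C6H7FIN3O2.
M = 6×12.011 + 1×18.998 + 7×1.008 + 1×126.904 + 3×14.007 + 2×15.999 = 299.04 g/mol.

299.04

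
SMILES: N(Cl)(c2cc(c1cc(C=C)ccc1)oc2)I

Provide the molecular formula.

Heavy atoms from the SMILES: 12 C, 1 Cl, 1 I, 1 N, 1 O.
Implicit hydrogens by atom environment:
  6 × C (aromatic): 1 H each → 6
  4 × C (aromatic): no H
  1 × C: 2 H
  1 × C: 1 H
  1 × Cl: no H
  1 × I: no H
  1 × N: no H
  1 × O (aromatic): no H
  Total hydrogens = 9.
Molecular formula: C12H9ClINO

C12H9ClINO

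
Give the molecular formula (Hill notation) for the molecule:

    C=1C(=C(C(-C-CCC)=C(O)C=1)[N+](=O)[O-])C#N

Heavy atoms from the SMILES: 11 C, 2 N, 3 O.
Implicit hydrogens by atom environment:
  4 × C (aromatic): no H
  3 × C: 2 H each → 6
  2 × C (aromatic): 1 H each → 2
  1 × C: 3 H
  1 × C: no H
  1 × N (charge +1): no H
  1 × N: no H
  1 × O: 1 H
  1 × O: no H
  1 × O (charge -1): no H
  Total hydrogens = 12.
Molecular formula: C11H12N2O3

C11H12N2O3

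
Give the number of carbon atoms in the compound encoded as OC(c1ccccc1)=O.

The symbol for carbon appears 7 times in the SMILES. Lowercase c denotes aromatic carbon and counts toward C.

7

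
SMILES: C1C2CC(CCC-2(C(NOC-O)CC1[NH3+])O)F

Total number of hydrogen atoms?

22

Hydrogens are implicit in SMILES; fill each atom to its normal valence:
  6 × C: 2 H each → 12
  4 × C: 1 H each → 4
  2 × O: 1 H each → 2
  1 × C: no H
  1 × F: no H
  1 × N (charge +1): 3 H
  1 × N: 1 H
  1 × O: no H
  Total hydrogens = 22.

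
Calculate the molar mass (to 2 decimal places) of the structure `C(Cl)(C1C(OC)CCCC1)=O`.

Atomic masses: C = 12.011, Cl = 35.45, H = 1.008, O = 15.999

176.64

Molecular formula: C8H13ClO2.
M = 8×12.011 + 1×35.45 + 13×1.008 + 2×15.999 = 176.64 g/mol.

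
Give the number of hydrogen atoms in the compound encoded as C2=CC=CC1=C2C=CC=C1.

Hydrogens are implicit in SMILES; fill each atom to its normal valence:
  8 × C (aromatic): 1 H each → 8
  2 × C (aromatic): no H
  Total hydrogens = 8.

8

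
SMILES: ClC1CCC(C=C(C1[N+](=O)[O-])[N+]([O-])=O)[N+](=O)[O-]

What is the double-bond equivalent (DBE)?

Molecular formula from the SMILES: C7H8ClN3O6.
DoU = (2C + 2 + N − H − X)/2 = (2·7 + 2 + 3 − 8 − 1)/2 = 10/2 = 5.
(Structurally: 1 ring(s) + 4 π bond(s) = 5.)

5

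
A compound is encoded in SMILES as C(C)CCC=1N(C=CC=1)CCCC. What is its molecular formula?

C12H21N

Heavy atoms from the SMILES: 12 C, 1 N.
Implicit hydrogens by atom environment:
  6 × C: 2 H each → 12
  3 × C (aromatic): 1 H each → 3
  2 × C: 3 H each → 6
  1 × C (aromatic): no H
  1 × N (aromatic): no H
  Total hydrogens = 21.
Molecular formula: C12H21N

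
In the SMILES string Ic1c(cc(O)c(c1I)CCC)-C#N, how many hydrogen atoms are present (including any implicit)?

9

Hydrogens are implicit in SMILES; fill each atom to its normal valence:
  5 × C (aromatic): no H
  2 × C: 2 H each → 4
  2 × I: no H
  1 × C: 3 H
  1 × C (aromatic): 1 H
  1 × C: no H
  1 × N: no H
  1 × O: 1 H
  Total hydrogens = 9.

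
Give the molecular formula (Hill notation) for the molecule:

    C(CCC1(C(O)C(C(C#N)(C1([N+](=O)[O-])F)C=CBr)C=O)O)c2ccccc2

Heavy atoms from the SMILES: 1 Br, 18 C, 1 F, 2 N, 5 O.
Implicit hydrogens by atom environment:
  5 × C: 1 H each → 5
  5 × C (aromatic): 1 H each → 5
  4 × C: no H
  3 × C: 2 H each → 6
  2 × O: 1 H each → 2
  2 × O: no H
  1 × Br: no H
  1 × C (aromatic): no H
  1 × F: no H
  1 × N (charge +1): no H
  1 × N: no H
  1 × O (charge -1): no H
  Total hydrogens = 18.
Molecular formula: C18H18BrFN2O5

C18H18BrFN2O5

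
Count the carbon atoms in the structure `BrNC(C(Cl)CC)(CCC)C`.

The symbol for carbon appears 8 times in the SMILES. (Cl is a single chlorine, not C + l.)

8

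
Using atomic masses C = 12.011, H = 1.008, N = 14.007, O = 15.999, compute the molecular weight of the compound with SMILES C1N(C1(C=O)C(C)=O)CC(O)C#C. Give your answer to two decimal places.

Molecular formula: C9H11NO3.
M = 9×12.011 + 11×1.008 + 1×14.007 + 3×15.999 = 181.19 g/mol.

181.19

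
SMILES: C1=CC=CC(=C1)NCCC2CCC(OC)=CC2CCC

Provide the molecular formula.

C18H27NO

Heavy atoms from the SMILES: 18 C, 1 N, 1 O.
Implicit hydrogens by atom environment:
  6 × C: 2 H each → 12
  5 × C (aromatic): 1 H each → 5
  3 × C: 1 H each → 3
  2 × C: 3 H each → 6
  1 × C: no H
  1 × C (aromatic): no H
  1 × N: 1 H
  1 × O: no H
  Total hydrogens = 27.
Molecular formula: C18H27NO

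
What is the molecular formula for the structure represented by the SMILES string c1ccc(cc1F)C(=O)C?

C8H7FO

Heavy atoms from the SMILES: 8 C, 1 F, 1 O.
Implicit hydrogens by atom environment:
  4 × C (aromatic): 1 H each → 4
  2 × C (aromatic): no H
  1 × C: 3 H
  1 × C: no H
  1 × F: no H
  1 × O: no H
  Total hydrogens = 7.
Molecular formula: C8H7FO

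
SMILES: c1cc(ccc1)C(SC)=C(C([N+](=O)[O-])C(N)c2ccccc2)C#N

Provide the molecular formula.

Heavy atoms from the SMILES: 18 C, 3 N, 2 O, 1 S.
Implicit hydrogens by atom environment:
  10 × C (aromatic): 1 H each → 10
  3 × C: no H
  2 × C: 1 H each → 2
  2 × C (aromatic): no H
  1 × C: 3 H
  1 × N: 2 H
  1 × N (charge +1): no H
  1 × N: no H
  1 × O: no H
  1 × O (charge -1): no H
  1 × S: no H
  Total hydrogens = 17.
Molecular formula: C18H17N3O2S

C18H17N3O2S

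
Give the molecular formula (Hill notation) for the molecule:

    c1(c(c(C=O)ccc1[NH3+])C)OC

C9H12NO2+

Heavy atoms from the SMILES: 9 C, 1 N, 2 O.
Implicit hydrogens by atom environment:
  4 × C (aromatic): no H
  2 × C: 3 H each → 6
  2 × C (aromatic): 1 H each → 2
  2 × O: no H
  1 × C: 1 H
  1 × N (charge +1): 3 H
  Total hydrogens = 12.
Net charge +1.
Molecular formula: C9H12NO2+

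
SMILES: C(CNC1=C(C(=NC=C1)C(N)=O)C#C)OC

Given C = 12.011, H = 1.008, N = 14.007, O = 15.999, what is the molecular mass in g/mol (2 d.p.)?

219.24

Molecular formula: C11H13N3O2.
M = 11×12.011 + 13×1.008 + 3×14.007 + 2×15.999 = 219.24 g/mol.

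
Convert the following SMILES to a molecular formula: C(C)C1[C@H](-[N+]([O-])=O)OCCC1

C7H13NO3

Heavy atoms from the SMILES: 7 C, 1 N, 3 O.
Implicit hydrogens by atom environment:
  4 × C: 2 H each → 8
  2 × C: 1 H each → 2
  2 × O: no H
  1 × C: 3 H
  1 × N (charge +1): no H
  1 × O (charge -1): no H
  Total hydrogens = 13.
Molecular formula: C7H13NO3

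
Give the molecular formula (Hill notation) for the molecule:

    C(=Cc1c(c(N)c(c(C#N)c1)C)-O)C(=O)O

C11H10N2O3

Heavy atoms from the SMILES: 11 C, 2 N, 3 O.
Implicit hydrogens by atom environment:
  5 × C (aromatic): no H
  2 × C: 1 H each → 2
  2 × C: no H
  2 × O: 1 H each → 2
  1 × C: 3 H
  1 × C (aromatic): 1 H
  1 × N: 2 H
  1 × N: no H
  1 × O: no H
  Total hydrogens = 10.
Molecular formula: C11H10N2O3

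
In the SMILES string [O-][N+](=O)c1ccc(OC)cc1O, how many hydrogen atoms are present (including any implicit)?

7

Hydrogens are implicit in SMILES; fill each atom to its normal valence:
  3 × C (aromatic): 1 H each → 3
  3 × C (aromatic): no H
  2 × O: no H
  1 × C: 3 H
  1 × N (charge +1): no H
  1 × O: 1 H
  1 × O (charge -1): no H
  Total hydrogens = 7.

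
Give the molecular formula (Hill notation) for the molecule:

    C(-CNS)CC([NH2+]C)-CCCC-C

C10H25N2S+

Heavy atoms from the SMILES: 10 C, 2 N, 1 S.
Implicit hydrogens by atom environment:
  7 × C: 2 H each → 14
  2 × C: 3 H each → 6
  1 × C: 1 H
  1 × N (charge +1): 2 H
  1 × N: 1 H
  1 × S: 1 H
  Total hydrogens = 25.
Net charge +1.
Molecular formula: C10H25N2S+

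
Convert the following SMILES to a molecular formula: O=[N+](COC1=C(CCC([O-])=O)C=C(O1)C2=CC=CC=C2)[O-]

Heavy atoms from the SMILES: 14 C, 1 N, 6 O.
Implicit hydrogens by atom environment:
  6 × C (aromatic): 1 H each → 6
  4 × C (aromatic): no H
  3 × C: 2 H each → 6
  3 × O: no H
  2 × O (charge -1): no H
  1 × C: no H
  1 × N (charge +1): no H
  1 × O (aromatic): no H
  Total hydrogens = 12.
Net charge -1.
Molecular formula: C14H12NO6-

C14H12NO6-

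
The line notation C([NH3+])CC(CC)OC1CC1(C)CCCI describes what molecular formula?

C12H25INO+

Heavy atoms from the SMILES: 12 C, 1 I, 1 N, 1 O.
Implicit hydrogens by atom environment:
  7 × C: 2 H each → 14
  2 × C: 3 H each → 6
  2 × C: 1 H each → 2
  1 × C: no H
  1 × I: no H
  1 × N (charge +1): 3 H
  1 × O: no H
  Total hydrogens = 25.
Net charge +1.
Molecular formula: C12H25INO+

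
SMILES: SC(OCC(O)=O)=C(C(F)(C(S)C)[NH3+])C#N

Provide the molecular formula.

Heavy atoms from the SMILES: 8 C, 1 F, 2 N, 3 O, 2 S.
Implicit hydrogens by atom environment:
  5 × C: no H
  2 × O: no H
  2 × S: 1 H each → 2
  1 × C: 3 H
  1 × C: 2 H
  1 × C: 1 H
  1 × F: no H
  1 × N (charge +1): 3 H
  1 × N: no H
  1 × O: 1 H
  Total hydrogens = 12.
Net charge +1.
Molecular formula: C8H12FN2O3S2+

C8H12FN2O3S2+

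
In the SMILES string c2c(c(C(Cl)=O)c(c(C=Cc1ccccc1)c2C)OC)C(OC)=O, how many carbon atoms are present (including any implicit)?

19

The symbol for carbon appears 19 times in the SMILES. Lowercase c denotes aromatic carbon and counts toward C.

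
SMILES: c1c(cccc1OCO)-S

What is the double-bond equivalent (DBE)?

4

Molecular formula from the SMILES: C7H8O2S.
DoU = (2C + 2 + N − H − X)/2 = (2·7 + 2 + 0 − 8 − 0)/2 = 8/2 = 4.
(Structurally: 1 ring(s) + 3 π bond(s) = 4.)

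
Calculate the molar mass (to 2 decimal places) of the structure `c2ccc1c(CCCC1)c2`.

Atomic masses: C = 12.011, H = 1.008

Molecular formula: C10H12.
M = 10×12.011 + 12×1.008 = 132.21 g/mol.

132.21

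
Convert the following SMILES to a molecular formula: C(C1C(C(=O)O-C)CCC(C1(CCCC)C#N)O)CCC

Heavy atoms from the SMILES: 17 C, 1 N, 3 O.
Implicit hydrogens by atom environment:
  8 × C: 2 H each → 16
  3 × C: 3 H each → 9
  3 × C: 1 H each → 3
  3 × C: no H
  2 × O: no H
  1 × N: no H
  1 × O: 1 H
  Total hydrogens = 29.
Molecular formula: C17H29NO3

C17H29NO3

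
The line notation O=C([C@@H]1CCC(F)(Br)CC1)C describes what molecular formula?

C8H12BrFO

Heavy atoms from the SMILES: 1 Br, 8 C, 1 F, 1 O.
Implicit hydrogens by atom environment:
  4 × C: 2 H each → 8
  2 × C: no H
  1 × Br: no H
  1 × C: 3 H
  1 × C: 1 H
  1 × F: no H
  1 × O: no H
  Total hydrogens = 12.
Molecular formula: C8H12BrFO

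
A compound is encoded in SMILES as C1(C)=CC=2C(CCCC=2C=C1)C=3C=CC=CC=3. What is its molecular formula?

C17H18

Heavy atoms from the SMILES: 17 C.
Implicit hydrogens by atom environment:
  8 × C (aromatic): 1 H each → 8
  4 × C (aromatic): no H
  3 × C: 2 H each → 6
  1 × C: 3 H
  1 × C: 1 H
  Total hydrogens = 18.
Molecular formula: C17H18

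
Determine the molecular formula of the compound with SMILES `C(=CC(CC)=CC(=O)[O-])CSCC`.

C10H15O2S-

Heavy atoms from the SMILES: 10 C, 2 O, 1 S.
Implicit hydrogens by atom environment:
  3 × C: 2 H each → 6
  3 × C: 1 H each → 3
  2 × C: 3 H each → 6
  2 × C: no H
  1 × O: no H
  1 × O (charge -1): no H
  1 × S: no H
  Total hydrogens = 15.
Net charge -1.
Molecular formula: C10H15O2S-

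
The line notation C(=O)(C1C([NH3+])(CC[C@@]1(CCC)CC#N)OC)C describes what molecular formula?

C13H23N2O2+

Heavy atoms from the SMILES: 13 C, 2 N, 2 O.
Implicit hydrogens by atom environment:
  5 × C: 2 H each → 10
  4 × C: no H
  3 × C: 3 H each → 9
  2 × O: no H
  1 × C: 1 H
  1 × N (charge +1): 3 H
  1 × N: no H
  Total hydrogens = 23.
Net charge +1.
Molecular formula: C13H23N2O2+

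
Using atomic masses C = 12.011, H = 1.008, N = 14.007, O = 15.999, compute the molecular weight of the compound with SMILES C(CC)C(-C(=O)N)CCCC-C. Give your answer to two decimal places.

171.28

Molecular formula: C10H21NO.
M = 10×12.011 + 21×1.008 + 1×14.007 + 1×15.999 = 171.28 g/mol.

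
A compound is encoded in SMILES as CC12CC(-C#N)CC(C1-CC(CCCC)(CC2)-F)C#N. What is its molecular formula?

C17H25FN2

Heavy atoms from the SMILES: 17 C, 1 F, 2 N.
Implicit hydrogens by atom environment:
  8 × C: 2 H each → 16
  4 × C: no H
  3 × C: 1 H each → 3
  2 × C: 3 H each → 6
  2 × N: no H
  1 × F: no H
  Total hydrogens = 25.
Molecular formula: C17H25FN2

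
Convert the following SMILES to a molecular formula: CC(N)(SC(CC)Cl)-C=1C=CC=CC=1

Heavy atoms from the SMILES: 11 C, 1 Cl, 1 N, 1 S.
Implicit hydrogens by atom environment:
  5 × C (aromatic): 1 H each → 5
  2 × C: 3 H each → 6
  1 × C: 2 H
  1 × C: 1 H
  1 × C: no H
  1 × C (aromatic): no H
  1 × Cl: no H
  1 × N: 2 H
  1 × S: no H
  Total hydrogens = 16.
Molecular formula: C11H16ClNS

C11H16ClNS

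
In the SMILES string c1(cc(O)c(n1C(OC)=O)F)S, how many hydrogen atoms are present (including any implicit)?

Hydrogens are implicit in SMILES; fill each atom to its normal valence:
  3 × C (aromatic): no H
  2 × O: no H
  1 × C: 3 H
  1 × C (aromatic): 1 H
  1 × C: no H
  1 × F: no H
  1 × N (aromatic): no H
  1 × O: 1 H
  1 × S: 1 H
  Total hydrogens = 6.

6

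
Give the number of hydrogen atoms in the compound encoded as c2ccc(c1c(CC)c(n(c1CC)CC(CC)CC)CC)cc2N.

34

Hydrogens are implicit in SMILES; fill each atom to its normal valence:
  6 × C: 2 H each → 12
  6 × C (aromatic): no H
  5 × C: 3 H each → 15
  4 × C (aromatic): 1 H each → 4
  1 × C: 1 H
  1 × N: 2 H
  1 × N (aromatic): no H
  Total hydrogens = 34.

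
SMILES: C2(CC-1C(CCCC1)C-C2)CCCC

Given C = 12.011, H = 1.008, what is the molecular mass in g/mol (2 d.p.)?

Molecular formula: C14H26.
M = 14×12.011 + 26×1.008 = 194.36 g/mol.

194.36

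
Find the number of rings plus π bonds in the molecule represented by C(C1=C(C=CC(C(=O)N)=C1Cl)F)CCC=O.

6

Molecular formula from the SMILES: C11H11ClFNO2.
DoU = (2C + 2 + N − H − X)/2 = (2·11 + 2 + 1 − 11 − 2)/2 = 12/2 = 6.
(Structurally: 1 ring(s) + 5 π bond(s) = 6.)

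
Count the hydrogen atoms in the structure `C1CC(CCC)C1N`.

Hydrogens are implicit in SMILES; fill each atom to its normal valence:
  4 × C: 2 H each → 8
  2 × C: 1 H each → 2
  1 × C: 3 H
  1 × N: 2 H
  Total hydrogens = 15.

15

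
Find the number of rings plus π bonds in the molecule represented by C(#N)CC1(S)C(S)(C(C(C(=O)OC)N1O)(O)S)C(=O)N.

5

Molecular formula from the SMILES: C9H13N3O5S3.
DoU = (2C + 2 + N − H − X)/2 = (2·9 + 2 + 3 − 13 − 0)/2 = 10/2 = 5.
(Structurally: 1 ring(s) + 4 π bond(s) = 5.)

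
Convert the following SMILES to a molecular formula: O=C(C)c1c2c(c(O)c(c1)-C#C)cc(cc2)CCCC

C18H18O2

Heavy atoms from the SMILES: 18 C, 2 O.
Implicit hydrogens by atom environment:
  6 × C (aromatic): no H
  4 × C (aromatic): 1 H each → 4
  3 × C: 2 H each → 6
  2 × C: 3 H each → 6
  2 × C: no H
  1 × C: 1 H
  1 × O: 1 H
  1 × O: no H
  Total hydrogens = 18.
Molecular formula: C18H18O2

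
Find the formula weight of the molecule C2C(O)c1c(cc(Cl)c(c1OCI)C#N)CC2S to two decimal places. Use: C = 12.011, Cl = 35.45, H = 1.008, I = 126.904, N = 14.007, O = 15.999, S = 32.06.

Molecular formula: C12H11ClINO2S.
M = 12×12.011 + 1×35.45 + 11×1.008 + 1×126.904 + 1×14.007 + 2×15.999 + 1×32.06 = 395.64 g/mol.

395.64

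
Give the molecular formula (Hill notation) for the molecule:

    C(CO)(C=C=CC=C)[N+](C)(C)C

Heavy atoms from the SMILES: 10 C, 1 N, 1 O.
Implicit hydrogens by atom environment:
  4 × C: 1 H each → 4
  3 × C: 3 H each → 9
  2 × C: 2 H each → 4
  1 × C: no H
  1 × N (charge +1): no H
  1 × O: 1 H
  Total hydrogens = 18.
Net charge +1.
Molecular formula: C10H18NO+

C10H18NO+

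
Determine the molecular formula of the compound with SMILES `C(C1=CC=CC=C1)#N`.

C7H5N

Heavy atoms from the SMILES: 7 C, 1 N.
Implicit hydrogens by atom environment:
  5 × C (aromatic): 1 H each → 5
  1 × C (aromatic): no H
  1 × C: no H
  1 × N: no H
  Total hydrogens = 5.
Molecular formula: C7H5N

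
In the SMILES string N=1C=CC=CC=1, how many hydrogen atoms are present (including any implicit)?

Hydrogens are implicit in SMILES; fill each atom to its normal valence:
  5 × C (aromatic): 1 H each → 5
  1 × N (aromatic): no H
  Total hydrogens = 5.

5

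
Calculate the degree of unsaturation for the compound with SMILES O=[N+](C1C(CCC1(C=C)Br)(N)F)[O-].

3

Molecular formula from the SMILES: C7H10BrFN2O2.
DoU = (2C + 2 + N − H − X)/2 = (2·7 + 2 + 2 − 10 − 2)/2 = 6/2 = 3.
(Structurally: 1 ring(s) + 2 π bond(s) = 3.)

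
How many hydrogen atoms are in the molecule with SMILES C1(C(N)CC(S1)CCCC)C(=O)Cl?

16

Hydrogens are implicit in SMILES; fill each atom to its normal valence:
  4 × C: 2 H each → 8
  3 × C: 1 H each → 3
  1 × C: 3 H
  1 × C: no H
  1 × Cl: no H
  1 × N: 2 H
  1 × O: no H
  1 × S: no H
  Total hydrogens = 16.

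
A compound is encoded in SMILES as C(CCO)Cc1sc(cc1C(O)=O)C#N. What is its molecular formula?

Heavy atoms from the SMILES: 10 C, 1 N, 3 O, 1 S.
Implicit hydrogens by atom environment:
  4 × C: 2 H each → 8
  3 × C (aromatic): no H
  2 × C: no H
  2 × O: 1 H each → 2
  1 × C (aromatic): 1 H
  1 × N: no H
  1 × O: no H
  1 × S (aromatic): no H
  Total hydrogens = 11.
Molecular formula: C10H11NO3S

C10H11NO3S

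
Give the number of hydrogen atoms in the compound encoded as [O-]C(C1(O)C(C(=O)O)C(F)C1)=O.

6

Hydrogens are implicit in SMILES; fill each atom to its normal valence:
  3 × C: no H
  2 × C: 1 H each → 2
  2 × O: 1 H each → 2
  2 × O: no H
  1 × C: 2 H
  1 × F: no H
  1 × O (charge -1): no H
  Total hydrogens = 6.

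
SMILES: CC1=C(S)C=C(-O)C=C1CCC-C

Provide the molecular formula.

C11H16OS

Heavy atoms from the SMILES: 11 C, 1 O, 1 S.
Implicit hydrogens by atom environment:
  4 × C (aromatic): no H
  3 × C: 2 H each → 6
  2 × C: 3 H each → 6
  2 × C (aromatic): 1 H each → 2
  1 × O: 1 H
  1 × S: 1 H
  Total hydrogens = 16.
Molecular formula: C11H16OS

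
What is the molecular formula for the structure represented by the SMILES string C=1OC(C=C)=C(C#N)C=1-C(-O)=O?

C8H5NO3

Heavy atoms from the SMILES: 8 C, 1 N, 3 O.
Implicit hydrogens by atom environment:
  3 × C (aromatic): no H
  2 × C: no H
  1 × C: 2 H
  1 × C (aromatic): 1 H
  1 × C: 1 H
  1 × N: no H
  1 × O: 1 H
  1 × O (aromatic): no H
  1 × O: no H
  Total hydrogens = 5.
Molecular formula: C8H5NO3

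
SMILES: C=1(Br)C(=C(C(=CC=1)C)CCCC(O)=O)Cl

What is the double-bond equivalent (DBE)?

Molecular formula from the SMILES: C11H12BrClO2.
DoU = (2C + 2 + N − H − X)/2 = (2·11 + 2 + 0 − 12 − 2)/2 = 10/2 = 5.
(Structurally: 1 ring(s) + 4 π bond(s) = 5.)

5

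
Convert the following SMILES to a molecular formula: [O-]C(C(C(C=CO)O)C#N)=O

C6H6NO4-

Heavy atoms from the SMILES: 6 C, 1 N, 4 O.
Implicit hydrogens by atom environment:
  4 × C: 1 H each → 4
  2 × C: no H
  2 × O: 1 H each → 2
  1 × N: no H
  1 × O: no H
  1 × O (charge -1): no H
  Total hydrogens = 6.
Net charge -1.
Molecular formula: C6H6NO4-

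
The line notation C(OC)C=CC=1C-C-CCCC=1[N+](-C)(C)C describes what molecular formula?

Heavy atoms from the SMILES: 14 C, 1 N, 1 O.
Implicit hydrogens by atom environment:
  6 × C: 2 H each → 12
  4 × C: 3 H each → 12
  2 × C: 1 H each → 2
  2 × C: no H
  1 × N (charge +1): no H
  1 × O: no H
  Total hydrogens = 26.
Net charge +1.
Molecular formula: C14H26NO+

C14H26NO+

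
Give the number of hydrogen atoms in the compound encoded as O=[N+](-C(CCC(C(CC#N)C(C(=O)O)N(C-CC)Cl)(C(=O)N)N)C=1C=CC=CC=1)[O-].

26

Hydrogens are implicit in SMILES; fill each atom to its normal valence:
  5 × C: 2 H each → 10
  5 × C (aromatic): 1 H each → 5
  4 × C: no H
  3 × C: 1 H each → 3
  3 × O: no H
  2 × N: 2 H each → 4
  2 × N: no H
  1 × C: 3 H
  1 × C (aromatic): no H
  1 × Cl: no H
  1 × N (charge +1): no H
  1 × O: 1 H
  1 × O (charge -1): no H
  Total hydrogens = 26.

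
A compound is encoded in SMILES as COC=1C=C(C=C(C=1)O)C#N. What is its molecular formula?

C8H7NO2

Heavy atoms from the SMILES: 8 C, 1 N, 2 O.
Implicit hydrogens by atom environment:
  3 × C (aromatic): 1 H each → 3
  3 × C (aromatic): no H
  1 × C: 3 H
  1 × C: no H
  1 × N: no H
  1 × O: 1 H
  1 × O: no H
  Total hydrogens = 7.
Molecular formula: C8H7NO2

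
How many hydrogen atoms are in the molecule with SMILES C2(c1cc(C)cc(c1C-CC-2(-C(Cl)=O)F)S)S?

Hydrogens are implicit in SMILES; fill each atom to its normal valence:
  4 × C (aromatic): no H
  2 × C: 2 H each → 4
  2 × C (aromatic): 1 H each → 2
  2 × C: no H
  2 × S: 1 H each → 2
  1 × C: 3 H
  1 × C: 1 H
  1 × Cl: no H
  1 × F: no H
  1 × O: no H
  Total hydrogens = 12.

12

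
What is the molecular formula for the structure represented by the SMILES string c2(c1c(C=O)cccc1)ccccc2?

Heavy atoms from the SMILES: 13 C, 1 O.
Implicit hydrogens by atom environment:
  9 × C (aromatic): 1 H each → 9
  3 × C (aromatic): no H
  1 × C: 1 H
  1 × O: no H
  Total hydrogens = 10.
Molecular formula: C13H10O

C13H10O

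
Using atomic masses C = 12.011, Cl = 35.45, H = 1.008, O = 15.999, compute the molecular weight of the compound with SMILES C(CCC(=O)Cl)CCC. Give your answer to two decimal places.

Molecular formula: C7H13ClO.
M = 7×12.011 + 1×35.45 + 13×1.008 + 1×15.999 = 148.63 g/mol.

148.63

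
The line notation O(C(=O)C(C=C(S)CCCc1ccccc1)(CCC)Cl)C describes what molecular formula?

C17H23ClO2S

Heavy atoms from the SMILES: 17 C, 1 Cl, 2 O, 1 S.
Implicit hydrogens by atom environment:
  5 × C: 2 H each → 10
  5 × C (aromatic): 1 H each → 5
  3 × C: no H
  2 × C: 3 H each → 6
  2 × O: no H
  1 × C: 1 H
  1 × C (aromatic): no H
  1 × Cl: no H
  1 × S: 1 H
  Total hydrogens = 23.
Molecular formula: C17H23ClO2S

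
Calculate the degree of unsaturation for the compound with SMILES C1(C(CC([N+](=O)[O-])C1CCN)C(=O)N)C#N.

Molecular formula from the SMILES: C9H14N4O3.
DoU = (2C + 2 + N − H − X)/2 = (2·9 + 2 + 4 − 14 − 0)/2 = 10/2 = 5.
(Structurally: 1 ring(s) + 4 π bond(s) = 5.)

5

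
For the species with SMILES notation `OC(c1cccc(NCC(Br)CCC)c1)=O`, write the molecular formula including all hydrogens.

Heavy atoms from the SMILES: 1 Br, 12 C, 1 N, 2 O.
Implicit hydrogens by atom environment:
  4 × C (aromatic): 1 H each → 4
  3 × C: 2 H each → 6
  2 × C (aromatic): no H
  1 × Br: no H
  1 × C: 3 H
  1 × C: 1 H
  1 × C: no H
  1 × N: 1 H
  1 × O: 1 H
  1 × O: no H
  Total hydrogens = 16.
Molecular formula: C12H16BrNO2

C12H16BrNO2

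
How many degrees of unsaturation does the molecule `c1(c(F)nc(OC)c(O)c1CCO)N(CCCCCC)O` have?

Molecular formula from the SMILES: C14H23FN2O4.
DoU = (2C + 2 + N − H − X)/2 = (2·14 + 2 + 2 − 23 − 1)/2 = 8/2 = 4.
(Structurally: 1 ring(s) + 3 π bond(s) = 4.)

4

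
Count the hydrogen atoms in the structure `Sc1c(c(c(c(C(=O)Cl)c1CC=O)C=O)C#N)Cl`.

Hydrogens are implicit in SMILES; fill each atom to its normal valence:
  6 × C (aromatic): no H
  3 × O: no H
  2 × C: 1 H each → 2
  2 × C: no H
  2 × Cl: no H
  1 × C: 2 H
  1 × N: no H
  1 × S: 1 H
  Total hydrogens = 5.

5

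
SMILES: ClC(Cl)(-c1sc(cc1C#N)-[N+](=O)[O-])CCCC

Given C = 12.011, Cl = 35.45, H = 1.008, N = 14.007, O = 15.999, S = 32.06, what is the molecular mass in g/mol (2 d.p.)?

Molecular formula: C10H10Cl2N2O2S.
M = 10×12.011 + 2×35.45 + 10×1.008 + 2×14.007 + 2×15.999 + 1×32.06 = 293.16 g/mol.

293.16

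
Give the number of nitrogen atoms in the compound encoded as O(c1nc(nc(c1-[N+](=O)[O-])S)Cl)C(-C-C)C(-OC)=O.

3

The symbol for nitrogen appears 3 times in the SMILES.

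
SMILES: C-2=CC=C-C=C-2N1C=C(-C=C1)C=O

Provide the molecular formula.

C11H9NO

Heavy atoms from the SMILES: 11 C, 1 N, 1 O.
Implicit hydrogens by atom environment:
  8 × C (aromatic): 1 H each → 8
  2 × C (aromatic): no H
  1 × C: 1 H
  1 × N (aromatic): no H
  1 × O: no H
  Total hydrogens = 9.
Molecular formula: C11H9NO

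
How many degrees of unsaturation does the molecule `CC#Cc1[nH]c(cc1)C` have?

5

Molecular formula from the SMILES: C8H9N.
DoU = (2C + 2 + N − H − X)/2 = (2·8 + 2 + 1 − 9 − 0)/2 = 10/2 = 5.
(Structurally: 1 ring(s) + 4 π bond(s) = 5.)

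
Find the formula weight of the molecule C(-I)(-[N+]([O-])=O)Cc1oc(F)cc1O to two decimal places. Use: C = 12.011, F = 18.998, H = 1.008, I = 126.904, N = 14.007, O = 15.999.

301.01

Molecular formula: C6H5FINO4.
M = 6×12.011 + 1×18.998 + 5×1.008 + 1×126.904 + 1×14.007 + 4×15.999 = 301.01 g/mol.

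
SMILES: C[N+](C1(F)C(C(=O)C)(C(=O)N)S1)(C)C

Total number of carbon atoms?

The symbol for carbon appears 8 times in the SMILES.

8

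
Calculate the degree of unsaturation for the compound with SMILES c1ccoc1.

3

Molecular formula from the SMILES: C4H4O.
DoU = (2C + 2 + N − H − X)/2 = (2·4 + 2 + 0 − 4 − 0)/2 = 6/2 = 3.
(Structurally: 1 ring(s) + 2 π bond(s) = 3.)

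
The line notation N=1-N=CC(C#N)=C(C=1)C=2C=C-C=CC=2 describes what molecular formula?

C11H7N3

Heavy atoms from the SMILES: 11 C, 3 N.
Implicit hydrogens by atom environment:
  7 × C (aromatic): 1 H each → 7
  3 × C (aromatic): no H
  2 × N (aromatic): no H
  1 × C: no H
  1 × N: no H
  Total hydrogens = 7.
Molecular formula: C11H7N3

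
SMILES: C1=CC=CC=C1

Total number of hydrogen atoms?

Hydrogens are implicit in SMILES; fill each atom to its normal valence:
  6 × C (aromatic): 1 H each → 6
  Total hydrogens = 6.

6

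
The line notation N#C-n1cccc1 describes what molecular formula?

C5H4N2

Heavy atoms from the SMILES: 5 C, 2 N.
Implicit hydrogens by atom environment:
  4 × C (aromatic): 1 H each → 4
  1 × C: no H
  1 × N (aromatic): no H
  1 × N: no H
  Total hydrogens = 4.
Molecular formula: C5H4N2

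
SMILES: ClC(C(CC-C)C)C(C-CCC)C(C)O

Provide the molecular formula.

Heavy atoms from the SMILES: 13 C, 1 Cl, 1 O.
Implicit hydrogens by atom environment:
  5 × C: 2 H each → 10
  4 × C: 3 H each → 12
  4 × C: 1 H each → 4
  1 × Cl: no H
  1 × O: 1 H
  Total hydrogens = 27.
Molecular formula: C13H27ClO

C13H27ClO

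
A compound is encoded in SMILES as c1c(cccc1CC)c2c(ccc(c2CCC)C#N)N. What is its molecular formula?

C18H20N2

Heavy atoms from the SMILES: 18 C, 2 N.
Implicit hydrogens by atom environment:
  6 × C (aromatic): 1 H each → 6
  6 × C (aromatic): no H
  3 × C: 2 H each → 6
  2 × C: 3 H each → 6
  1 × C: no H
  1 × N: 2 H
  1 × N: no H
  Total hydrogens = 20.
Molecular formula: C18H20N2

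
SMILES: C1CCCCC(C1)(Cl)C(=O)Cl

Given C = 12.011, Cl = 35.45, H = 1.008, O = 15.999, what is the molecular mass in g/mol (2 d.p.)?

Molecular formula: C8H12Cl2O.
M = 8×12.011 + 2×35.45 + 12×1.008 + 1×15.999 = 195.08 g/mol.

195.08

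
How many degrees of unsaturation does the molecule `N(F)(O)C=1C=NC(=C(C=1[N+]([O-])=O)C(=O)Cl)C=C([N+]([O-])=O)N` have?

Molecular formula from the SMILES: C8H5ClFN5O6.
DoU = (2C + 2 + N − H − X)/2 = (2·8 + 2 + 5 − 5 − 2)/2 = 16/2 = 8.
(Structurally: 1 ring(s) + 7 π bond(s) = 8.)

8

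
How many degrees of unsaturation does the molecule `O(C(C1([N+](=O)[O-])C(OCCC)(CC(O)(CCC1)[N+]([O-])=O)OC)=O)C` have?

Molecular formula from the SMILES: C13H22N2O9.
DoU = (2C + 2 + N − H − X)/2 = (2·13 + 2 + 2 − 22 − 0)/2 = 8/2 = 4.
(Structurally: 1 ring(s) + 3 π bond(s) = 4.)

4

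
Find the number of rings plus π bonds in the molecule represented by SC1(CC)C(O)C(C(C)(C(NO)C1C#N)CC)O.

3

Molecular formula from the SMILES: C12H22N2O3S.
DoU = (2C + 2 + N − H − X)/2 = (2·12 + 2 + 2 − 22 − 0)/2 = 6/2 = 3.
(Structurally: 1 ring(s) + 2 π bond(s) = 3.)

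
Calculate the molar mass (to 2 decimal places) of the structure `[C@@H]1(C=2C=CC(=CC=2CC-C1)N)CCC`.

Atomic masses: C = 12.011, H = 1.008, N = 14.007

189.30

Molecular formula: C13H19N.
M = 13×12.011 + 19×1.008 + 1×14.007 = 189.30 g/mol.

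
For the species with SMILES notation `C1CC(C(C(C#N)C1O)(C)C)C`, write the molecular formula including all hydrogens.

C10H17NO

Heavy atoms from the SMILES: 10 C, 1 N, 1 O.
Implicit hydrogens by atom environment:
  3 × C: 3 H each → 9
  3 × C: 1 H each → 3
  2 × C: 2 H each → 4
  2 × C: no H
  1 × N: no H
  1 × O: 1 H
  Total hydrogens = 17.
Molecular formula: C10H17NO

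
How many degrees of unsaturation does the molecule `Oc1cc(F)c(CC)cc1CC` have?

Molecular formula from the SMILES: C10H13FO.
DoU = (2C + 2 + N − H − X)/2 = (2·10 + 2 + 0 − 13 − 1)/2 = 8/2 = 4.
(Structurally: 1 ring(s) + 3 π bond(s) = 4.)

4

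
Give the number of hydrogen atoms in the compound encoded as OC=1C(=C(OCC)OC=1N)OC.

Hydrogens are implicit in SMILES; fill each atom to its normal valence:
  4 × C (aromatic): no H
  2 × C: 3 H each → 6
  2 × O: no H
  1 × C: 2 H
  1 × N: 2 H
  1 × O: 1 H
  1 × O (aromatic): no H
  Total hydrogens = 11.

11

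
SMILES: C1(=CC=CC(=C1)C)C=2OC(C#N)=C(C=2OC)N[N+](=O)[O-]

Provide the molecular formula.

C13H11N3O4

Heavy atoms from the SMILES: 13 C, 3 N, 4 O.
Implicit hydrogens by atom environment:
  6 × C (aromatic): no H
  4 × C (aromatic): 1 H each → 4
  2 × C: 3 H each → 6
  2 × O: no H
  1 × C: no H
  1 × N: 1 H
  1 × N (charge +1): no H
  1 × N: no H
  1 × O (aromatic): no H
  1 × O (charge -1): no H
  Total hydrogens = 11.
Molecular formula: C13H11N3O4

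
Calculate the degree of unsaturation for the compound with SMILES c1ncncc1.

Molecular formula from the SMILES: C4H4N2.
DoU = (2C + 2 + N − H − X)/2 = (2·4 + 2 + 2 − 4 − 0)/2 = 8/2 = 4.
(Structurally: 1 ring(s) + 3 π bond(s) = 4.)

4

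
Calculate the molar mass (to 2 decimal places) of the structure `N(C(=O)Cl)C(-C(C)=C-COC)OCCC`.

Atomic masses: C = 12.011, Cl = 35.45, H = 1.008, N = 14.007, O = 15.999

235.71

Molecular formula: C10H18ClNO3.
M = 10×12.011 + 1×35.45 + 18×1.008 + 1×14.007 + 3×15.999 = 235.71 g/mol.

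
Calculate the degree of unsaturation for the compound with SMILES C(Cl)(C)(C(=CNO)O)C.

Molecular formula from the SMILES: C5H10ClNO2.
DoU = (2C + 2 + N − H − X)/2 = (2·5 + 2 + 1 − 10 − 1)/2 = 2/2 = 1.
(Structurally: 0 ring(s) + 1 π bond(s) = 1.)

1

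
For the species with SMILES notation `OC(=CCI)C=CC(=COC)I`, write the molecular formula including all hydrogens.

Heavy atoms from the SMILES: 8 C, 2 I, 2 O.
Implicit hydrogens by atom environment:
  4 × C: 1 H each → 4
  2 × C: no H
  2 × I: no H
  1 × C: 3 H
  1 × C: 2 H
  1 × O: 1 H
  1 × O: no H
  Total hydrogens = 10.
Molecular formula: C8H10I2O2

C8H10I2O2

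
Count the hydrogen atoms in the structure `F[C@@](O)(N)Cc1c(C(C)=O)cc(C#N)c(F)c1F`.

Hydrogens are implicit in SMILES; fill each atom to its normal valence:
  5 × C (aromatic): no H
  3 × C: no H
  3 × F: no H
  1 × C: 3 H
  1 × C: 2 H
  1 × C (aromatic): 1 H
  1 × N: 2 H
  1 × N: no H
  1 × O: 1 H
  1 × O: no H
  Total hydrogens = 9.

9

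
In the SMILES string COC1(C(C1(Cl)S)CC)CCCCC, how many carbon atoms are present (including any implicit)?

The symbol for carbon appears 11 times in the SMILES. (Cl is a single chlorine, not C + l.)

11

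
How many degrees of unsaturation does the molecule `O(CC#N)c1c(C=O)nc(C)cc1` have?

7

Molecular formula from the SMILES: C9H8N2O2.
DoU = (2C + 2 + N − H − X)/2 = (2·9 + 2 + 2 − 8 − 0)/2 = 14/2 = 7.
(Structurally: 1 ring(s) + 6 π bond(s) = 7.)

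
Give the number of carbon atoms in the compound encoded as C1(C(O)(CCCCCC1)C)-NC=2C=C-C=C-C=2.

15

The symbol for carbon appears 15 times in the SMILES.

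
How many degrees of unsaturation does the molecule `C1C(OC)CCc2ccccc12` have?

Molecular formula from the SMILES: C11H14O.
DoU = (2C + 2 + N − H − X)/2 = (2·11 + 2 + 0 − 14 − 0)/2 = 10/2 = 5.
(Structurally: 2 ring(s) + 3 π bond(s) = 5.)

5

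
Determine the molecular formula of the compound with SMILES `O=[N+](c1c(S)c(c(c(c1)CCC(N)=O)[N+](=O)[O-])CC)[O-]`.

Heavy atoms from the SMILES: 11 C, 3 N, 5 O, 1 S.
Implicit hydrogens by atom environment:
  5 × C (aromatic): no H
  3 × C: 2 H each → 6
  3 × O: no H
  2 × N (charge +1): no H
  2 × O (charge -1): no H
  1 × C: 3 H
  1 × C (aromatic): 1 H
  1 × C: no H
  1 × N: 2 H
  1 × S: 1 H
  Total hydrogens = 13.
Molecular formula: C11H13N3O5S

C11H13N3O5S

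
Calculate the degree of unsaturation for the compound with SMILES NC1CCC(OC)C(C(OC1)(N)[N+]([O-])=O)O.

2

Molecular formula from the SMILES: C8H17N3O5.
DoU = (2C + 2 + N − H − X)/2 = (2·8 + 2 + 3 − 17 − 0)/2 = 4/2 = 2.
(Structurally: 1 ring(s) + 1 π bond(s) = 2.)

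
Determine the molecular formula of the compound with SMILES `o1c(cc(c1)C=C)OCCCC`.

C10H14O2

Heavy atoms from the SMILES: 10 C, 2 O.
Implicit hydrogens by atom environment:
  4 × C: 2 H each → 8
  2 × C (aromatic): 1 H each → 2
  2 × C (aromatic): no H
  1 × C: 3 H
  1 × C: 1 H
  1 × O (aromatic): no H
  1 × O: no H
  Total hydrogens = 14.
Molecular formula: C10H14O2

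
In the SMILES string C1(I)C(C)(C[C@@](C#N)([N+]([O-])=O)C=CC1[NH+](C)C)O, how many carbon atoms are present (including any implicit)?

The symbol for carbon appears 11 times in the SMILES.

11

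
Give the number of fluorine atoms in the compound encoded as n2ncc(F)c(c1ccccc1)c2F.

2

The symbol for fluorine appears 2 times in the SMILES.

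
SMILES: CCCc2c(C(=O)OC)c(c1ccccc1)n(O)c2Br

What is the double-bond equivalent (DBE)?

Molecular formula from the SMILES: C15H16BrNO3.
DoU = (2C + 2 + N − H − X)/2 = (2·15 + 2 + 1 − 16 − 1)/2 = 16/2 = 8.
(Structurally: 2 ring(s) + 6 π bond(s) = 8.)

8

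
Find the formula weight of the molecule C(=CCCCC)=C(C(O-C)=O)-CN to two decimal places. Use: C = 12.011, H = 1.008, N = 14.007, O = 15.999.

Molecular formula: C10H17NO2.
M = 10×12.011 + 17×1.008 + 1×14.007 + 2×15.999 = 183.25 g/mol.

183.25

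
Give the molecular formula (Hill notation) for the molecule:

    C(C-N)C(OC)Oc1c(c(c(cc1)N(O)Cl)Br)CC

Heavy atoms from the SMILES: 1 Br, 12 C, 1 Cl, 2 N, 3 O.
Implicit hydrogens by atom environment:
  4 × C (aromatic): no H
  3 × C: 2 H each → 6
  2 × C: 3 H each → 6
  2 × C (aromatic): 1 H each → 2
  2 × O: no H
  1 × Br: no H
  1 × C: 1 H
  1 × Cl: no H
  1 × N: 2 H
  1 × N: no H
  1 × O: 1 H
  Total hydrogens = 18.
Molecular formula: C12H18BrClN2O3

C12H18BrClN2O3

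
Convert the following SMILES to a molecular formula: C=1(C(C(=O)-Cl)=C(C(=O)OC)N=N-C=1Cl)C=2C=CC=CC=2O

Heavy atoms from the SMILES: 13 C, 2 Cl, 2 N, 4 O.
Implicit hydrogens by atom environment:
  6 × C (aromatic): no H
  4 × C (aromatic): 1 H each → 4
  3 × O: no H
  2 × C: no H
  2 × Cl: no H
  2 × N (aromatic): no H
  1 × C: 3 H
  1 × O: 1 H
  Total hydrogens = 8.
Molecular formula: C13H8Cl2N2O4

C13H8Cl2N2O4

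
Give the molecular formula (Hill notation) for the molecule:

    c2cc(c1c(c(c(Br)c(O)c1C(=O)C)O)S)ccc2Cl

C14H10BrClO3S

Heavy atoms from the SMILES: 1 Br, 14 C, 1 Cl, 3 O, 1 S.
Implicit hydrogens by atom environment:
  8 × C (aromatic): no H
  4 × C (aromatic): 1 H each → 4
  2 × O: 1 H each → 2
  1 × Br: no H
  1 × C: 3 H
  1 × C: no H
  1 × Cl: no H
  1 × O: no H
  1 × S: 1 H
  Total hydrogens = 10.
Molecular formula: C14H10BrClO3S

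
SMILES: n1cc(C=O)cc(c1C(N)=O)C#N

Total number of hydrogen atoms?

Hydrogens are implicit in SMILES; fill each atom to its normal valence:
  3 × C (aromatic): no H
  2 × C (aromatic): 1 H each → 2
  2 × C: no H
  2 × O: no H
  1 × C: 1 H
  1 × N: 2 H
  1 × N (aromatic): no H
  1 × N: no H
  Total hydrogens = 5.

5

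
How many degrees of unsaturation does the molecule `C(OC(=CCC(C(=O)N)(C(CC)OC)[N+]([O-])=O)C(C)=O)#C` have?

6

Molecular formula from the SMILES: C13H18N2O6.
DoU = (2C + 2 + N − H − X)/2 = (2·13 + 2 + 2 − 18 − 0)/2 = 12/2 = 6.
(Structurally: 0 ring(s) + 6 π bond(s) = 6.)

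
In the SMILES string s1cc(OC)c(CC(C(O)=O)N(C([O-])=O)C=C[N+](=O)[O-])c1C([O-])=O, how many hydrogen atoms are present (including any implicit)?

Hydrogens are implicit in SMILES; fill each atom to its normal valence:
  5 × O: no H
  3 × C: 1 H each → 3
  3 × C (aromatic): no H
  3 × C: no H
  3 × O (charge -1): no H
  1 × C: 3 H
  1 × C: 2 H
  1 × C (aromatic): 1 H
  1 × N: no H
  1 × N (charge +1): no H
  1 × O: 1 H
  1 × S (aromatic): no H
  Total hydrogens = 10.

10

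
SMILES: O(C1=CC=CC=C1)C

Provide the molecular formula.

Heavy atoms from the SMILES: 7 C, 1 O.
Implicit hydrogens by atom environment:
  5 × C (aromatic): 1 H each → 5
  1 × C: 3 H
  1 × C (aromatic): no H
  1 × O: no H
  Total hydrogens = 8.
Molecular formula: C7H8O

C7H8O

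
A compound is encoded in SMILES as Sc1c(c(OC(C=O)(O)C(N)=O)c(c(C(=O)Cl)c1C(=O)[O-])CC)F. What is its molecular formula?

C13H10ClFNO7S-

Heavy atoms from the SMILES: 13 C, 1 Cl, 1 F, 1 N, 7 O, 1 S.
Implicit hydrogens by atom environment:
  6 × C (aromatic): no H
  5 × O: no H
  4 × C: no H
  1 × C: 3 H
  1 × C: 2 H
  1 × C: 1 H
  1 × Cl: no H
  1 × F: no H
  1 × N: 2 H
  1 × O: 1 H
  1 × O (charge -1): no H
  1 × S: 1 H
  Total hydrogens = 10.
Net charge -1.
Molecular formula: C13H10ClFNO7S-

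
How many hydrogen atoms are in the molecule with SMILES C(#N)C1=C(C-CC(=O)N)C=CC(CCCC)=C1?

Hydrogens are implicit in SMILES; fill each atom to its normal valence:
  5 × C: 2 H each → 10
  3 × C (aromatic): 1 H each → 3
  3 × C (aromatic): no H
  2 × C: no H
  1 × C: 3 H
  1 × N: 2 H
  1 × N: no H
  1 × O: no H
  Total hydrogens = 18.

18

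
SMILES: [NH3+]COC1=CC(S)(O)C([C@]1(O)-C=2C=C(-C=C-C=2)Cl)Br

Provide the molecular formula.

C12H14BrClNO3S+

Heavy atoms from the SMILES: 1 Br, 12 C, 1 Cl, 1 N, 3 O, 1 S.
Implicit hydrogens by atom environment:
  4 × C (aromatic): 1 H each → 4
  3 × C: no H
  2 × C: 1 H each → 2
  2 × C (aromatic): no H
  2 × O: 1 H each → 2
  1 × Br: no H
  1 × C: 2 H
  1 × Cl: no H
  1 × N (charge +1): 3 H
  1 × O: no H
  1 × S: 1 H
  Total hydrogens = 14.
Net charge +1.
Molecular formula: C12H14BrClNO3S+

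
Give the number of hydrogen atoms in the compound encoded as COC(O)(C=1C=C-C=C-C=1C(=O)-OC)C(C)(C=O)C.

18

Hydrogens are implicit in SMILES; fill each atom to its normal valence:
  4 × C: 3 H each → 12
  4 × C (aromatic): 1 H each → 4
  4 × O: no H
  3 × C: no H
  2 × C (aromatic): no H
  1 × C: 1 H
  1 × O: 1 H
  Total hydrogens = 18.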